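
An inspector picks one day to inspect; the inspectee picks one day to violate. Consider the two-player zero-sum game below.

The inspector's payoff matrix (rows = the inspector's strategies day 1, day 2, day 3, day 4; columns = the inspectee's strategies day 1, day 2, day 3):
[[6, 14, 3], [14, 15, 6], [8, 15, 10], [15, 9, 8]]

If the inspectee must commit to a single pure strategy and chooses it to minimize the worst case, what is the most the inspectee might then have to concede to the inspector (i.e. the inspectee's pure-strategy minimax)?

The worst case (largest entry) in each column is day 1: 15, day 2: 15, day 3: 10.
The best (smallest) of these is 10.

10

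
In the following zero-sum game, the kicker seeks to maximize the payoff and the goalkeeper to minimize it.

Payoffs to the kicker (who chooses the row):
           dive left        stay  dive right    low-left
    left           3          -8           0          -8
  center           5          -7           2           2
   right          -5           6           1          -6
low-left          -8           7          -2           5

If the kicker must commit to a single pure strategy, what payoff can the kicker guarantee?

-6

The worst-case payoff for each row is left: -8, center: -7, right: -6, low-left: -8.
The best of these is -6.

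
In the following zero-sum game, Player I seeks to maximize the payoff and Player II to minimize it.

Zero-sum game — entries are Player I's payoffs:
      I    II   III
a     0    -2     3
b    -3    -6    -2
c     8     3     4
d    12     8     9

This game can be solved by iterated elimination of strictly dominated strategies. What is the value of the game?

8

Column I is strictly dominated by II for Player II (-2<0, -6<-3, 3<8, 8<12); eliminate I.
Column III is strictly dominated by II for Player II (-2<3, -6<-2, 3<4, 8<9); eliminate III.
Row c is strictly dominated by row d (8>3); eliminate c.
Row b is strictly dominated by row a (-2>-6); eliminate b.
Row a is strictly dominated by row d (8>-2); eliminate a.
Only (d, II) remains, with payoff 8.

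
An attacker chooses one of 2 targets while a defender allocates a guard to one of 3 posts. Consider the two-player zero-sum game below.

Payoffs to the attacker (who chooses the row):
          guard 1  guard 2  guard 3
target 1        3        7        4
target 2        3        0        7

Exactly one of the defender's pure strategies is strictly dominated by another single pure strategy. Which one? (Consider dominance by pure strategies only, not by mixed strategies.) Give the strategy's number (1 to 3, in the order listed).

3

The defender prefers columns that give the attacker less. Compare guard 3 with guard 1: 3 < 4, 3 < 7.
So guard 1 strictly dominates guard 3 for the defender; guard 3 is strictly dominated.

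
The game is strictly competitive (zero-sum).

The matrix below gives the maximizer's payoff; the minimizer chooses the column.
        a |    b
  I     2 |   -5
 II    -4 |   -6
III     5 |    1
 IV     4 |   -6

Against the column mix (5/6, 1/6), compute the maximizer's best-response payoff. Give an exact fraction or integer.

I: (2)·(5/6) + (-5)·(1/6) = 5/6.
II: (-4)·(5/6) + (-6)·(1/6) = -13/3.
III: (5)·(5/6) + (1)·(1/6) = 13/3.
IV: (4)·(5/6) + (-6)·(1/6) = 7/3.
The best pure response is III with expected payoff 13/3.

13/3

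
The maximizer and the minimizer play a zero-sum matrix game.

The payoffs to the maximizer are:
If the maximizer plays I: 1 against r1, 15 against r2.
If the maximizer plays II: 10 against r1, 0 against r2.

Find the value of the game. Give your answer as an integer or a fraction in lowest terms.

25/4

Row minima are 1 and 0, so the maximizer's maximin is 1; column maxima are 10 and 15, so the minimizer's minimax is 10. These differ, so the equilibrium is in mixed strategies.
Let the maximizer play I with probability p. The minimizer is indifferent when p + 10(1−p) = 15p, giving p = 5/12.
Let the minimizer play r1 with probability q. The maximizer is indifferent when q + 15(1−q) = 10q, giving q = 5/8.
The value is 1·(5/8) + (15)·(3/8) = 25/4.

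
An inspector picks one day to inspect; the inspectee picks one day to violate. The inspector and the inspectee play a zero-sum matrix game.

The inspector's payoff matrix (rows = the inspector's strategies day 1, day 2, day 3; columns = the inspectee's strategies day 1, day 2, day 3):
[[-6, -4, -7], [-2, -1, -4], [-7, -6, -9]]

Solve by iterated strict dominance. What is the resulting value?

Row day 3 is strictly dominated by row day 1 (-6>-7, -4>-6, -7>-9); eliminate day 3.
Row day 1 is strictly dominated by row day 2 (-2>-6, -1>-4, -4>-7); eliminate day 1.
Column day 1 is strictly dominated by day 3 for the inspectee (-4<-2); eliminate day 1.
Column day 2 is strictly dominated by day 3 for the inspectee (-4<-1); eliminate day 2.
Only (day 2, day 3) remains, with payoff -4.

-4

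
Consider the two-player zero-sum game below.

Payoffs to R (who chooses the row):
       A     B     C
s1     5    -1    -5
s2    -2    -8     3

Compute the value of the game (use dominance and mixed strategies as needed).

Column A is strictly dominated by B for C (it gives R more in every row).
The remaining 2×2 game on (s1, s2) × (B, C) has no saddle point. Let R play s1 with probability p; indifference gives −p − 8(1−p) = −5p + 3(1−p), so p = 11/15.
Similarly C's optimal q on B is 8/15, and the value is -1·(8/15) + (-5)·(7/15) = -43/15.

-43/15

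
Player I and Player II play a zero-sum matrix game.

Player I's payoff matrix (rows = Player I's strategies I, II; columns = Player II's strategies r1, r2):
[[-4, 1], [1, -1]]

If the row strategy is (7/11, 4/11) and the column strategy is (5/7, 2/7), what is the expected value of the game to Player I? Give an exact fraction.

Against (5/7, 2/7), each row's expected payoff is I: -18/7; II: 3/7.
Taking the (7/11, 4/11)-weighted average: (7/11)·(-18/7) + (4/11)·(3/7) = -114/77.

-114/77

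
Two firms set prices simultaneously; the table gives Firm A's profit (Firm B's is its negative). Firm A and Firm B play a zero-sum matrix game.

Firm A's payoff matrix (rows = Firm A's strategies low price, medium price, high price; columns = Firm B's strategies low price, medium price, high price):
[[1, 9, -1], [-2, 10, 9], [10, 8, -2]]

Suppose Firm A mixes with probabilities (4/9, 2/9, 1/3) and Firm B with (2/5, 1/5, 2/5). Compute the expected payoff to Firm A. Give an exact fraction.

52/15

Against (2/5, 1/5, 2/5), each row's expected payoff is low price: 9/5; medium price: 24/5; high price: 24/5.
Taking the (4/9, 2/9, 1/3)-weighted average: (4/9)·(9/5) + (2/9)·(24/5) + (1/3)·(24/5) = 52/15.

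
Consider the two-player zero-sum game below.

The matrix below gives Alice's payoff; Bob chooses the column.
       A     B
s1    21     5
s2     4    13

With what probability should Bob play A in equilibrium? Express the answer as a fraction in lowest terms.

8/25

Row minima are 5 and 4, so Alice's maximin is 5; column maxima are 21 and 13, so Bob's minimax is 13. These differ, so the equilibrium is in mixed strategies.
Let Bob play A with probability q. Alice is indifferent when 21q + 5(1−q) = 4q + 13(1−q), giving q = 8/25.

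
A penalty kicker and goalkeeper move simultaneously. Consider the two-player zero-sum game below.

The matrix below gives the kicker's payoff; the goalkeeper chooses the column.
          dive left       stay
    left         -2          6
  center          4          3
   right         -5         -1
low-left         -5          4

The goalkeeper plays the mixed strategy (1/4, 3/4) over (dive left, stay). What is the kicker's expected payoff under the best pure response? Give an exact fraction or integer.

4

left: (-2)·(1/4) + (6)·(3/4) = 4.
center: (4)·(1/4) + (3)·(3/4) = 13/4.
right: (-5)·(1/4) + (-1)·(3/4) = -2.
low-left: (-5)·(1/4) + (4)·(3/4) = 7/4.
The best pure response is left with expected payoff 4.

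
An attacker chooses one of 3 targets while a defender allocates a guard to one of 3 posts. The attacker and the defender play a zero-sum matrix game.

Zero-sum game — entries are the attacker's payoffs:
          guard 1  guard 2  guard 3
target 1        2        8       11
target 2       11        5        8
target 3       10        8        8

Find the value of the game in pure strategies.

8

Row minima: 2, 5, 8 → the attacker's maximin is 8.
Column maxima: 11, 8, 11 → the defender's minimax is 8.
They coincide at (target 3, guard 2), so the value is 8.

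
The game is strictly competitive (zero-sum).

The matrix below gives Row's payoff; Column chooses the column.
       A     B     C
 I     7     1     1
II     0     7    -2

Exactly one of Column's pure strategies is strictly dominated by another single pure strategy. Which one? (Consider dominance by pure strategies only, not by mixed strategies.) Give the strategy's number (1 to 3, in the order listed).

1

Column prefers columns that give Row less. Compare A with C: 1 < 7, -2 < 0.
So C strictly dominates A for Column; A is strictly dominated.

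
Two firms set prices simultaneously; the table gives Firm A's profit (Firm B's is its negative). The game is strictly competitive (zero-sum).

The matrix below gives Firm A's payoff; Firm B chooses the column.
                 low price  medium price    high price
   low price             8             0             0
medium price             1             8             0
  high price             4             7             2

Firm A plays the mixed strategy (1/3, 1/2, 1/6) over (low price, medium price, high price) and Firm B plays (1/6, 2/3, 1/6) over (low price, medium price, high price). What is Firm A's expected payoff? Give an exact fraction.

149/36

Against (1/6, 2/3, 1/6), each row's expected payoff is low price: 4/3; medium price: 11/2; high price: 17/3.
Taking the (1/3, 1/2, 1/6)-weighted average: (1/3)·(4/3) + (1/2)·(11/2) + (1/6)·(17/3) = 149/36.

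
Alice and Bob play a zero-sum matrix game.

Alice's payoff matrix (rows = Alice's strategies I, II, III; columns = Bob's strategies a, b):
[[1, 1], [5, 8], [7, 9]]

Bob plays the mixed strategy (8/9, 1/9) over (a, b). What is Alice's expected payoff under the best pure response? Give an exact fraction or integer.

65/9

I: (1)·(8/9) + (1)·(1/9) = 1.
II: (5)·(8/9) + (8)·(1/9) = 16/3.
III: (7)·(8/9) + (9)·(1/9) = 65/9.
The best pure response is III with expected payoff 65/9.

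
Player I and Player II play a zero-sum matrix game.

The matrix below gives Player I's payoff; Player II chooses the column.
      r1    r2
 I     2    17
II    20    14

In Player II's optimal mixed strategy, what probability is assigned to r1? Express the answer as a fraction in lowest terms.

Row minima are 2 and 14, so Player I's maximin is 14; column maxima are 20 and 17, so Player II's minimax is 17. These differ, so the equilibrium is in mixed strategies.
Let Player II play r1 with probability q. Player I is indifferent when 2q + 17(1−q) = 20q + 14(1−q), giving q = 1/7.

1/7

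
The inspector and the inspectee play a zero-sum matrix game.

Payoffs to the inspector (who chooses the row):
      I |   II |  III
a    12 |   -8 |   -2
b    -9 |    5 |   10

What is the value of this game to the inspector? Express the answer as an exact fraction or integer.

-6/17

Column III is strictly dominated by II for the inspectee (it gives the inspector more in every row).
The remaining 2×2 game on (a, b) × (I, II) has no saddle point. Let the inspector play a with probability p; indifference gives 12p − 9(1−p) = −8p + 5(1−p), so p = 7/17.
Similarly the inspectee's optimal q on I is 13/34, and the value is 12·(13/34) + (-8)·(21/34) = -6/17.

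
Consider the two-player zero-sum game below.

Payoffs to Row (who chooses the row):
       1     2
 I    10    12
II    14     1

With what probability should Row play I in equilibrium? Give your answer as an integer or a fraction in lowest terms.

13/15

Row minima are 10 and 1, so Row's maximin is 10; column maxima are 14 and 12, so Column's minimax is 12. These differ, so the equilibrium is in mixed strategies.
Let Row play I with probability p. Column is indifferent when 10p + 14(1−p) = 12p + (1−p), giving p = 13/15.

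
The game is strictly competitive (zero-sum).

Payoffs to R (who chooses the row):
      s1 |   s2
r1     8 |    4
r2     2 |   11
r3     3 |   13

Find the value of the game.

46/7

Row r2 is strictly dominated by row r3, so R never plays it.
The remaining 2×2 game on (r1, r3) × (s1, s2) has no saddle point. Let R play r1 with probability p; indifference gives 8p + 3(1−p) = 4p + 13(1−p), so p = 5/7.
Similarly C's optimal q on s1 is 9/14, and the value is 8·(9/14) + (4)·(5/14) = 46/7.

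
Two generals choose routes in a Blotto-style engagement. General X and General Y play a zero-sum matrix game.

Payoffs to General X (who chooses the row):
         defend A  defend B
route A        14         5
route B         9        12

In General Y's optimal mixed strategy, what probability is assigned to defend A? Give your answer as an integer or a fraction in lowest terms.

Row minima are 5 and 9, so General X's maximin is 9; column maxima are 14 and 12, so General Y's minimax is 12. These differ, so the equilibrium is in mixed strategies.
Let General Y play defend A with probability q. General X is indifferent when 14q + 5(1−q) = 9q + 12(1−q), giving q = 7/12.

7/12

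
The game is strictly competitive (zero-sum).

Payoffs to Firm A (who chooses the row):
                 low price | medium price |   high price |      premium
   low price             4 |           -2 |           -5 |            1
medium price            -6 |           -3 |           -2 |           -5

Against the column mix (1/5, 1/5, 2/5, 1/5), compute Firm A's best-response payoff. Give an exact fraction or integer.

low price: (4)·(1/5) + (-2)·(1/5) + (-5)·(2/5) + (1)·(1/5) = -7/5.
medium price: (-6)·(1/5) + (-3)·(1/5) + (-2)·(2/5) + (-5)·(1/5) = -18/5.
The best pure response is low price with expected payoff -7/5.

-7/5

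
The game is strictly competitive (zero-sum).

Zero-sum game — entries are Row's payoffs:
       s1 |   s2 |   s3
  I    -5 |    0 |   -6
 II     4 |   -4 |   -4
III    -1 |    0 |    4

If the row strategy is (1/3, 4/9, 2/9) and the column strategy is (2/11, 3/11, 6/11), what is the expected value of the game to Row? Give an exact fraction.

Against (2/11, 3/11, 6/11), each row's expected payoff is I: -46/11; II: -28/11; III: 2.
Taking the (1/3, 4/9, 2/9)-weighted average: (1/3)·(-46/11) + (4/9)·(-28/11) + (2/9)·(2) = -206/99.

-206/99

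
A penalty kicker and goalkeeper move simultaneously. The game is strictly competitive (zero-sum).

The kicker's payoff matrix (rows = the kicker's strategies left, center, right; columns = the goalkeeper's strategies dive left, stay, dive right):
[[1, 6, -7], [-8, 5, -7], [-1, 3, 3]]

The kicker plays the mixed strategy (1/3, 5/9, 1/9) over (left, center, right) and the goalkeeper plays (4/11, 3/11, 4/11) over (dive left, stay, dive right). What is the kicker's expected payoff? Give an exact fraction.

-226/99

Against (4/11, 3/11, 4/11), each row's expected payoff is left: -6/11; center: -45/11; right: 17/11.
Taking the (1/3, 5/9, 1/9)-weighted average: (1/3)·(-6/11) + (5/9)·(-45/11) + (1/9)·(17/11) = -226/99.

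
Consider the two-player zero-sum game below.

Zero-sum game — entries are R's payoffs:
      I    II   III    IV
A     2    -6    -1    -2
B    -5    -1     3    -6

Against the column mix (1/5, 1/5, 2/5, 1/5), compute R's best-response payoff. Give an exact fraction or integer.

-6/5

A: (2)·(1/5) + (-6)·(1/5) + (-1)·(2/5) + (-2)·(1/5) = -8/5.
B: (-5)·(1/5) + (-1)·(1/5) + (3)·(2/5) + (-6)·(1/5) = -6/5.
The best pure response is B with expected payoff -6/5.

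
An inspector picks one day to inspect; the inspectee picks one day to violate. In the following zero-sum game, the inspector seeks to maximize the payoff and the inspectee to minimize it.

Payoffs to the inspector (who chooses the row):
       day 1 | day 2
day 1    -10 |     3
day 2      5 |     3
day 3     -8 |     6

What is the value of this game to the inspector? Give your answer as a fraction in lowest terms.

Row day 1 is strictly dominated by row day 3, so the inspector never plays it.
The remaining 2×2 game on (day 2, day 3) × (day 1, day 2) has no saddle point. Let the inspector play day 2 with probability p; indifference gives 5p − 8(1−p) = 3p + 6(1−p), so p = 7/8.
Similarly the inspectee's optimal q on day 1 is 3/16, and the value is 5·(3/16) + (3)·(13/16) = 27/8.

27/8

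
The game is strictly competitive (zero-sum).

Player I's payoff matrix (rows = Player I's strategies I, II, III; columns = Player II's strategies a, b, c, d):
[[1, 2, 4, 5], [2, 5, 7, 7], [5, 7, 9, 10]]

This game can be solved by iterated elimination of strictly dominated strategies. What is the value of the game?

Column c is strictly dominated by a for Player II (1<4, 2<7, 5<9); eliminate c.
Row I is strictly dominated by row II (2>1, 5>2, 7>5); eliminate I.
Row II is strictly dominated by row III (5>2, 7>5, 10>7); eliminate II.
Column d is strictly dominated by a for Player II (5<10); eliminate d.
Column b is strictly dominated by a for Player II (5<7); eliminate b.
Only (III, a) remains, with payoff 5.

5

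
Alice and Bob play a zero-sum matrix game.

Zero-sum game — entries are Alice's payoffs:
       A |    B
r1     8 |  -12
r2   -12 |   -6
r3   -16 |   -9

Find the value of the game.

-96/13

Row r3 is strictly dominated by row r2, so Alice never plays it.
The remaining 2×2 game on (r1, r2) × (A, B) has no saddle point. Let Alice play r1 with probability p; indifference gives 8p − 12(1−p) = −12p − 6(1−p), so p = 3/13.
Similarly Bob's optimal q on A is 3/13, and the value is 8·(3/13) + (-12)·(10/13) = -96/13.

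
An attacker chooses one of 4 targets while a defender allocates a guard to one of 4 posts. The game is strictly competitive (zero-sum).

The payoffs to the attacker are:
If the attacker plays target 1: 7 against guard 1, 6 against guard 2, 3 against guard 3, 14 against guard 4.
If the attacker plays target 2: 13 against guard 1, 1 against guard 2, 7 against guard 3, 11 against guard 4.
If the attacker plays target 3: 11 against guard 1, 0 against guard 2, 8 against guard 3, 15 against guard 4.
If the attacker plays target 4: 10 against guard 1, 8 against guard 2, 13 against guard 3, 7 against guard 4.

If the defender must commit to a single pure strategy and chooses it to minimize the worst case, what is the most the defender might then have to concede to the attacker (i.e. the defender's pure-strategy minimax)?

The worst case (largest entry) in each column is guard 1: 13, guard 2: 8, guard 3: 13, guard 4: 15.
The best (smallest) of these is 8.

8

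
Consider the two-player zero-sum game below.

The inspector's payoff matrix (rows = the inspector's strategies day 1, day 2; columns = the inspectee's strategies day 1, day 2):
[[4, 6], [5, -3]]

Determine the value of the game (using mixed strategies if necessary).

Row minima are 4 and -3, so the inspector's maximin is 4; column maxima are 5 and 6, so the inspectee's minimax is 5. These differ, so the equilibrium is in mixed strategies.
Let the inspector play day 1 with probability p. The inspectee is indifferent when 4p + 5(1−p) = 6p − 3(1−p), giving p = 4/5.
Let the inspectee play day 1 with probability q. The inspector is indifferent when 4q + 6(1−q) = 5q − 3(1−q), giving q = 9/10.
The value is 4·(9/10) + (6)·(1/10) = 21/5.

21/5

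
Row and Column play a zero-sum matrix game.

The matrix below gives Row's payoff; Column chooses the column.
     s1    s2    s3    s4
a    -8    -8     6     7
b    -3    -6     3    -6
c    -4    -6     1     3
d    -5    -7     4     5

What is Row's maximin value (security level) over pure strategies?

-6

The worst-case payoff for each row is a: -8, b: -6, c: -6, d: -7.
The best of these is -6.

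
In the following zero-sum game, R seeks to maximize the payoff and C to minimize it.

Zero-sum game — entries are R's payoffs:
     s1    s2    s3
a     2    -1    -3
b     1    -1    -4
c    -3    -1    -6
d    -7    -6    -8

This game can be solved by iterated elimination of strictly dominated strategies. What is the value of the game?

-3

Column s2 is strictly dominated by s3 for C (-3<-1, -4<-1, -6<-1, -8<-6); eliminate s2.
Row d is strictly dominated by row a (2>-7, -3>-8); eliminate d.
Column s1 is strictly dominated by s3 for C (-3<2, -4<1, -6<-3); eliminate s1.
Row c is strictly dominated by row a (-3>-6); eliminate c.
Row b is strictly dominated by row a (-3>-4); eliminate b.
Only (a, s3) remains, with payoff -3.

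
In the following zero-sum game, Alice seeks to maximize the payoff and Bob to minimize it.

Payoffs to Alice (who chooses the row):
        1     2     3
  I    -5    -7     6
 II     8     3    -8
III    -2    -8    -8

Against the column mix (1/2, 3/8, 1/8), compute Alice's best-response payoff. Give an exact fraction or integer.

I: (-5)·(1/2) + (-7)·(3/8) + (6)·(1/8) = -35/8.
II: (8)·(1/2) + (3)·(3/8) + (-8)·(1/8) = 33/8.
III: (-2)·(1/2) + (-8)·(3/8) + (-8)·(1/8) = -5.
The best pure response is II with expected payoff 33/8.

33/8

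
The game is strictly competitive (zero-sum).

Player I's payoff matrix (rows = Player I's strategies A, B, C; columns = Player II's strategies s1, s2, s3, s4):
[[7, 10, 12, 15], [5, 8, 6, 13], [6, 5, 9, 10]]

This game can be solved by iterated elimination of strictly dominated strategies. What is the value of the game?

7

Row C is strictly dominated by row A (7>6, 10>5, 12>9, 15>10); eliminate C.
Row B is strictly dominated by row A (7>5, 10>8, 12>6, 15>13); eliminate B.
Column s4 is strictly dominated by s1 for Player II (7<15); eliminate s4.
Column s2 is strictly dominated by s1 for Player II (7<10); eliminate s2.
Column s3 is strictly dominated by s1 for Player II (7<12); eliminate s3.
Only (A, s1) remains, with payoff 7.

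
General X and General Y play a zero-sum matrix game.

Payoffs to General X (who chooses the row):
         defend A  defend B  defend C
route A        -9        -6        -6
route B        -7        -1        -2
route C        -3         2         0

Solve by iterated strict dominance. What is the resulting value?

-3

Row route A is strictly dominated by row route B (-7>-9, -1>-6, -2>-6); eliminate route A.
Column defend C is strictly dominated by defend A for General Y (-7<-2, -3<0); eliminate defend C.
Row route B is strictly dominated by row route C (-3>-7, 2>-1); eliminate route B.
Column defend B is strictly dominated by defend A for General Y (-3<2); eliminate defend B.
Only (route C, defend A) remains, with payoff -3.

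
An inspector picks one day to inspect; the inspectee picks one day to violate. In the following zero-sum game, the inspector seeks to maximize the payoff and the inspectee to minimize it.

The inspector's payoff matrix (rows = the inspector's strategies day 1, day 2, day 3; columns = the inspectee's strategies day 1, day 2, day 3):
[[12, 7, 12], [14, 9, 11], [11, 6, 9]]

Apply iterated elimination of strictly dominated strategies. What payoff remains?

Row day 3 is strictly dominated by row day 1 (12>11, 7>6, 12>9); eliminate day 3.
Column day 1 is strictly dominated by day 2 for the inspectee (7<12, 9<14); eliminate day 1.
Column day 3 is strictly dominated by day 2 for the inspectee (7<12, 9<11); eliminate day 3.
Row day 1 is strictly dominated by row day 2 (9>7); eliminate day 1.
Only (day 2, day 2) remains, with payoff 9.

9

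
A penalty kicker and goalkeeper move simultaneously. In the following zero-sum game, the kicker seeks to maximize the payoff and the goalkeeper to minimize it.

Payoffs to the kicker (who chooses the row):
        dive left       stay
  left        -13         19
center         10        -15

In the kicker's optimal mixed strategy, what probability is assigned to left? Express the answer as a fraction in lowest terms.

Row minima are -13 and -15, so the kicker's maximin is -13; column maxima are 10 and 19, so the goalkeeper's minimax is 10. These differ, so the equilibrium is in mixed strategies.
Let the kicker play left with probability p. The goalkeeper is indifferent when −13p + 10(1−p) = 19p − 15(1−p), giving p = 25/57.

25/57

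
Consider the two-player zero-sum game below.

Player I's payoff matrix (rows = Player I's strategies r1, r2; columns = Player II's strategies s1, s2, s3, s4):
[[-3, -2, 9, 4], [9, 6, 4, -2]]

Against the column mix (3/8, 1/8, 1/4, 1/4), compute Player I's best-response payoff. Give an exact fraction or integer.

r1: (-3)·(3/8) + (-2)·(1/8) + (9)·(1/4) + (4)·(1/4) = 15/8.
r2: (9)·(3/8) + (6)·(1/8) + (4)·(1/4) + (-2)·(1/4) = 37/8.
The best pure response is r2 with expected payoff 37/8.

37/8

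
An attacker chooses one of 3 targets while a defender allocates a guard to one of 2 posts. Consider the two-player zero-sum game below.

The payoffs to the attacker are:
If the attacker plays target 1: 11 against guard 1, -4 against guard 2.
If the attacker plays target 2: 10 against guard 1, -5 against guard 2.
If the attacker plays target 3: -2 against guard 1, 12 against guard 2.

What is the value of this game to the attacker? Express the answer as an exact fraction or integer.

Row target 2 is strictly dominated by row target 1, so the attacker never plays it.
The remaining 2×2 game on (target 1, target 3) × (guard 1, guard 2) has no saddle point. Let the attacker play target 1 with probability p; indifference gives 11p − 2(1−p) = −4p + 12(1−p), so p = 14/29.
Similarly the defender's optimal q on guard 1 is 16/29, and the value is 11·(16/29) + (-4)·(13/29) = 124/29.

124/29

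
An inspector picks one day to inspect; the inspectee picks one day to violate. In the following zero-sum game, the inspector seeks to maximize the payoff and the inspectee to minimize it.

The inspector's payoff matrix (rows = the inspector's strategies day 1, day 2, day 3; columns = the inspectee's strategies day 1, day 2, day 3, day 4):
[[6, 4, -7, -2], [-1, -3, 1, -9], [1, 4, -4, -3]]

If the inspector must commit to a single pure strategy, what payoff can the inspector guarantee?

The worst-case payoff for each row is day 1: -7, day 2: -9, day 3: -4.
The best of these is -4.

-4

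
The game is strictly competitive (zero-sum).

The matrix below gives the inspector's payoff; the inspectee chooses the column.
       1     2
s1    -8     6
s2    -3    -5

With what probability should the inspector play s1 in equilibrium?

Row minima are -8 and -5, so the inspector's maximin is -5; column maxima are -3 and 6, so the inspectee's minimax is -3. These differ, so the equilibrium is in mixed strategies.
Let the inspector play s1 with probability p. The inspectee is indifferent when −8p − 3(1−p) = 6p − 5(1−p), giving p = 1/8.

1/8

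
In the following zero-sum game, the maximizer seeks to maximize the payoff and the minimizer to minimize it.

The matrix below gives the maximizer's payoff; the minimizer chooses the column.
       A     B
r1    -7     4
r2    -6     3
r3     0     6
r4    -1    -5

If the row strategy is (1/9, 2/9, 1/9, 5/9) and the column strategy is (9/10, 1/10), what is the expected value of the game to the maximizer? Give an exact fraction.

Against (9/10, 1/10), each row's expected payoff is r1: -59/10; r2: -51/10; r3: 3/5; r4: -7/5.
Taking the (1/9, 2/9, 1/9, 5/9)-weighted average: (1/9)·(-59/10) + (2/9)·(-51/10) + (1/9)·(3/5) + (5/9)·(-7/5) = -5/2.

-5/2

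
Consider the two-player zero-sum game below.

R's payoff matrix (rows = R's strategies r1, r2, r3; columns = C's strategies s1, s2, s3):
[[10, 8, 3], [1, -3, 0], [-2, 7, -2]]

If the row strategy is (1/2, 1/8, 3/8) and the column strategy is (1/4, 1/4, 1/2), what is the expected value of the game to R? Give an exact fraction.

97/32

Against (1/4, 1/4, 1/2), each row's expected payoff is r1: 6; r2: -1/2; r3: 1/4.
Taking the (1/2, 1/8, 3/8)-weighted average: (1/2)·(6) + (1/8)·(-1/2) + (3/8)·(1/4) = 97/32.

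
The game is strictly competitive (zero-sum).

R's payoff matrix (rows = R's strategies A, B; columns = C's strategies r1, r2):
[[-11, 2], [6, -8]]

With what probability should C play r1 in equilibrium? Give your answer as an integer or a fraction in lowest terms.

10/27

Row minima are -11 and -8, so R's maximin is -8; column maxima are 6 and 2, so C's minimax is 2. These differ, so the equilibrium is in mixed strategies.
Let C play r1 with probability q. R is indifferent when −11q + 2(1−q) = 6q − 8(1−q), giving q = 10/27.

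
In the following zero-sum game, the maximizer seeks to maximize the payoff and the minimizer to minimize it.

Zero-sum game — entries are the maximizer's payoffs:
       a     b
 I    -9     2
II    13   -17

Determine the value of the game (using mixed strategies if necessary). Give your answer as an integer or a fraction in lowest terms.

Row minima are -9 and -17, so the maximizer's maximin is -9; column maxima are 13 and 2, so the minimizer's minimax is 2. These differ, so the equilibrium is in mixed strategies.
Let the maximizer play I with probability p. The minimizer is indifferent when −9p + 13(1−p) = 2p − 17(1−p), giving p = 30/41.
Let the minimizer play a with probability q. The maximizer is indifferent when −9q + 2(1−q) = 13q − 17(1−q), giving q = 19/41.
The value is -9·(19/41) + (2)·(22/41) = -127/41.

-127/41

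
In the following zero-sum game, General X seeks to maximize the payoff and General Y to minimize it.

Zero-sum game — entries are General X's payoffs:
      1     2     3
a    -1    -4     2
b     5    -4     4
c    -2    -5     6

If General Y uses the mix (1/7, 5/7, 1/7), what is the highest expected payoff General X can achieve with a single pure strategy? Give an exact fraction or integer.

a: (-1)·(1/7) + (-4)·(5/7) + (2)·(1/7) = -19/7.
b: (5)·(1/7) + (-4)·(5/7) + (4)·(1/7) = -11/7.
c: (-2)·(1/7) + (-5)·(5/7) + (6)·(1/7) = -3.
The best pure response is b with expected payoff -11/7.

-11/7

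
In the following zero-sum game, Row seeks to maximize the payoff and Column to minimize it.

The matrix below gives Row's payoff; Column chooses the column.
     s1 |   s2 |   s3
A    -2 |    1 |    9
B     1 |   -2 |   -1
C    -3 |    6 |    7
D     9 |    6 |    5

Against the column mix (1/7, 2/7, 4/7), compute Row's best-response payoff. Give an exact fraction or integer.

A: (-2)·(1/7) + (1)·(2/7) + (9)·(4/7) = 36/7.
B: (1)·(1/7) + (-2)·(2/7) + (-1)·(4/7) = -1.
C: (-3)·(1/7) + (6)·(2/7) + (7)·(4/7) = 37/7.
D: (9)·(1/7) + (6)·(2/7) + (5)·(4/7) = 41/7.
The best pure response is D with expected payoff 41/7.

41/7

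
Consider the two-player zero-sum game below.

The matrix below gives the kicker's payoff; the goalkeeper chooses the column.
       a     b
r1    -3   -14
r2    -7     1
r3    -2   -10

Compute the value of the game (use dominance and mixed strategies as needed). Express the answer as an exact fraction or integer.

Row r1 is strictly dominated by row r3, so the kicker never plays it.
The remaining 2×2 game on (r2, r3) × (a, b) has no saddle point. Let the kicker play r2 with probability p; indifference gives −7p − 2(1−p) = p − 10(1−p), so p = 1/2.
Similarly the goalkeeper's optimal q on a is 11/16, and the value is -7·(11/16) + (1)·(5/16) = -9/2.

-9/2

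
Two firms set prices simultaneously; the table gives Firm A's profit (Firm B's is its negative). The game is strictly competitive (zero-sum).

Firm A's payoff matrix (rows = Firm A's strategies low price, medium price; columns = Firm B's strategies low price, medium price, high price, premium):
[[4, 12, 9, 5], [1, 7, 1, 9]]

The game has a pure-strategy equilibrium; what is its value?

4

Row minima: 4, 1 → Firm A's maximin is 4.
Column maxima: 4, 12, 9, 9 → Firm B's minimax is 4.
They coincide at (low price, low price), so the value is 4.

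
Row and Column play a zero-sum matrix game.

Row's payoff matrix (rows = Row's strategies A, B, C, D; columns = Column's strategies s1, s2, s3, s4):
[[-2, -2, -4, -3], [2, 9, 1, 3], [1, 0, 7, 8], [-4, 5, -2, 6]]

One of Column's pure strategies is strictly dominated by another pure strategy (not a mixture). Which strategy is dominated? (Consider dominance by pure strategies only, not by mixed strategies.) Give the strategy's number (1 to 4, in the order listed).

Column prefers columns that give Row less. Compare s4 with s3: -4 < -3, 1 < 3, 7 < 8, -2 < 6.
So s3 strictly dominates s4 for Column; s4 is strictly dominated.

4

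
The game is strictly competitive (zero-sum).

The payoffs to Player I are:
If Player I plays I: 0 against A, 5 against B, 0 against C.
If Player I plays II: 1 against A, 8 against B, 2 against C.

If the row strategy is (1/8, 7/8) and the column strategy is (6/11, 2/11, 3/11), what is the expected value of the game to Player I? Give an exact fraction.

103/44

Against (6/11, 2/11, 3/11), each row's expected payoff is I: 10/11; II: 28/11.
Taking the (1/8, 7/8)-weighted average: (1/8)·(10/11) + (7/8)·(28/11) = 103/44.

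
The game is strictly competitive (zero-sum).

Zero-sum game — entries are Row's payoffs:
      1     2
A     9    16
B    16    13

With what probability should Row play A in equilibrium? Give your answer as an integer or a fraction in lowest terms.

Row minima are 9 and 13, so Row's maximin is 13; column maxima are 16 and 16, so Column's minimax is 16. These differ, so the equilibrium is in mixed strategies.
Let Row play A with probability p. Column is indifferent when 9p + 16(1−p) = 16p + 13(1−p), giving p = 3/10.

3/10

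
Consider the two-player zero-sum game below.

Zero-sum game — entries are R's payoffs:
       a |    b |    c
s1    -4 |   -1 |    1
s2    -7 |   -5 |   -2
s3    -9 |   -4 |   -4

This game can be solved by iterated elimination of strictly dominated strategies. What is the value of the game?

-4

Row s2 is strictly dominated by row s1 (-4>-7, -1>-5, 1>-2); eliminate s2.
Row s3 is strictly dominated by row s1 (-4>-9, -1>-4, 1>-4); eliminate s3.
Column b is strictly dominated by a for C (-4<-1); eliminate b.
Column c is strictly dominated by a for C (-4<1); eliminate c.
Only (s1, a) remains, with payoff -4.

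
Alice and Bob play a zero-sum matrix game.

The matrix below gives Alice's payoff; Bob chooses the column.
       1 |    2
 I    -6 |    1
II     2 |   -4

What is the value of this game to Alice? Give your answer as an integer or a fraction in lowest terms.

Row minima are -6 and -4, so Alice's maximin is -4; column maxima are 2 and 1, so Bob's minimax is 1. These differ, so the equilibrium is in mixed strategies.
Let Alice play I with probability p. Bob is indifferent when −6p + 2(1−p) = p − 4(1−p), giving p = 6/13.
Let Bob play 1 with probability q. Alice is indifferent when −6q + (1−q) = 2q − 4(1−q), giving q = 5/13.
The value is -6·(5/13) + (1)·(8/13) = -22/13.

-22/13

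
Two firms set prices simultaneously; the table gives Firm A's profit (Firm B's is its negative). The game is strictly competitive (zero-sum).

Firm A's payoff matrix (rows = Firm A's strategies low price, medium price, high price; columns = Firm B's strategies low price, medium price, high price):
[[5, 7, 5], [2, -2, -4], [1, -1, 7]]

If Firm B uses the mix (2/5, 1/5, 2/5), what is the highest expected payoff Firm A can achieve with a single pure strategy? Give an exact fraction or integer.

27/5

low price: (5)·(2/5) + (7)·(1/5) + (5)·(2/5) = 27/5.
medium price: (2)·(2/5) + (-2)·(1/5) + (-4)·(2/5) = -6/5.
high price: (1)·(2/5) + (-1)·(1/5) + (7)·(2/5) = 3.
The best pure response is low price with expected payoff 27/5.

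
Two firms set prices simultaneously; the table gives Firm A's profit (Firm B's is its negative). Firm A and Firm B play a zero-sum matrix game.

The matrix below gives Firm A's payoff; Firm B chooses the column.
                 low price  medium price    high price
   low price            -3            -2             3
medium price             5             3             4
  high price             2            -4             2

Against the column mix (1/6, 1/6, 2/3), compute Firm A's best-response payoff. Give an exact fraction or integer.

low price: (-3)·(1/6) + (-2)·(1/6) + (3)·(2/3) = 7/6.
medium price: (5)·(1/6) + (3)·(1/6) + (4)·(2/3) = 4.
high price: (2)·(1/6) + (-4)·(1/6) + (2)·(2/3) = 1.
The best pure response is medium price with expected payoff 4.

4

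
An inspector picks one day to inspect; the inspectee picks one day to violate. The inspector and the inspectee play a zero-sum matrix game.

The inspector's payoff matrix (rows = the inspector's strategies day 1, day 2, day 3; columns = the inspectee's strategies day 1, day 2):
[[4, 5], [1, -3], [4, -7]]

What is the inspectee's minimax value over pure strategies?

The worst case (largest entry) in each column is day 1: 4, day 2: 5.
The best (smallest) of these is 4.

4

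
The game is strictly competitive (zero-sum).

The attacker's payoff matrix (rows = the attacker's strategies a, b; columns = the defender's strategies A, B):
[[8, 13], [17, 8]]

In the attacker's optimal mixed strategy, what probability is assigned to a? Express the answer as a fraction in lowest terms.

9/14

Row minima are 8 and 8, so the attacker's maximin is 8; column maxima are 17 and 13, so the defender's minimax is 13. These differ, so the equilibrium is in mixed strategies.
Let the attacker play a with probability p. The defender is indifferent when 8p + 17(1−p) = 13p + 8(1−p), giving p = 9/14.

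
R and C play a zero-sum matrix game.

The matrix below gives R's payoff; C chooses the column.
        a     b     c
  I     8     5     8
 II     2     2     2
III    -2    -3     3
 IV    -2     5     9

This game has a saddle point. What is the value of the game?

Row minima: 5, 2, -3, -2 → R's maximin is 5.
Column maxima: 8, 5, 9 → C's minimax is 5.
They coincide at (I, b), so the value is 5.

5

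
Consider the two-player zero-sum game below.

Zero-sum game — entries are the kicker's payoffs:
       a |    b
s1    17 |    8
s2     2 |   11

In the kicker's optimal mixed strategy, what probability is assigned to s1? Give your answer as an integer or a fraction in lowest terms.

Row minima are 8 and 2, so the kicker's maximin is 8; column maxima are 17 and 11, so the goalkeeper's minimax is 11. These differ, so the equilibrium is in mixed strategies.
Let the kicker play s1 with probability p. The goalkeeper is indifferent when 17p + 2(1−p) = 8p + 11(1−p), giving p = 1/2.

1/2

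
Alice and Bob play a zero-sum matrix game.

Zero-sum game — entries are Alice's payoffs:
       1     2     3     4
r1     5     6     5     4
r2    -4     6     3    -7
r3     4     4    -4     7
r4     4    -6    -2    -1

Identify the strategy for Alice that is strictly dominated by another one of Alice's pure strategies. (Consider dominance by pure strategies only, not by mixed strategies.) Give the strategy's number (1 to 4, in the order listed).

4

Compare r4 with r1: 5 > 4, 6 > -6, 5 > -2, 4 > -1.
So r1 strictly dominates r4 for Alice; r4 is strictly dominated.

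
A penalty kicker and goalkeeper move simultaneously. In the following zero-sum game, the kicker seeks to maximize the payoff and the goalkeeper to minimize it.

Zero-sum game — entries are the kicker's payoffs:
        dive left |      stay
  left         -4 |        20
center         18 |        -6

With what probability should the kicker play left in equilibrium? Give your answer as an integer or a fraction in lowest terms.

1/2

Row minima are -4 and -6, so the kicker's maximin is -4; column maxima are 18 and 20, so the goalkeeper's minimax is 18. These differ, so the equilibrium is in mixed strategies.
Let the kicker play left with probability p. The goalkeeper is indifferent when −4p + 18(1−p) = 20p − 6(1−p), giving p = 1/2.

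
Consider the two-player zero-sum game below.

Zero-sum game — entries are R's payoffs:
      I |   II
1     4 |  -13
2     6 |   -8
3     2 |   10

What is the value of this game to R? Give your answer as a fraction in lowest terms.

38/11

Row 1 is strictly dominated by row 2, so R never plays it.
The remaining 2×2 game on (2, 3) × (I, II) has no saddle point. Let R play 2 with probability p; indifference gives 6p + 2(1−p) = −8p + 10(1−p), so p = 4/11.
Similarly C's optimal q on I is 9/11, and the value is 6·(9/11) + (-8)·(2/11) = 38/11.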